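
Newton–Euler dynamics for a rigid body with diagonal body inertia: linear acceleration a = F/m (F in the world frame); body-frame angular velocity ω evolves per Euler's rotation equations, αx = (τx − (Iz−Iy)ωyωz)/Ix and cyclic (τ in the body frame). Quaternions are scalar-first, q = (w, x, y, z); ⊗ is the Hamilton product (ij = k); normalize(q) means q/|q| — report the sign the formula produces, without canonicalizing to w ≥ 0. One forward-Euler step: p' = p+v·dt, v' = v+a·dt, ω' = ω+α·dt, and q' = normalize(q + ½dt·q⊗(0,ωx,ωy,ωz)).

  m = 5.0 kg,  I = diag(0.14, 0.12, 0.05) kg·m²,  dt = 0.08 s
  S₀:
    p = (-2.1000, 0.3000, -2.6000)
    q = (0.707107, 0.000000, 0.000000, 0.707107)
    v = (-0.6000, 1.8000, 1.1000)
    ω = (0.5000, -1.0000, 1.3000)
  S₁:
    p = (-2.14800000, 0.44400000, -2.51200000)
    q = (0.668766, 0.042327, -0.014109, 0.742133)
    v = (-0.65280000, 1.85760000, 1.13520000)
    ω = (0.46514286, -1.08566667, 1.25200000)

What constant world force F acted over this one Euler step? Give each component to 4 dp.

Δv = v₁−v₀ = (-0.05280000, 0.05760000, 0.03520000)
m·(v₁−v₀)/dt = (-3.3000, 3.6000, 2.2000)

F = (-3.3000, 3.6000, 2.2000)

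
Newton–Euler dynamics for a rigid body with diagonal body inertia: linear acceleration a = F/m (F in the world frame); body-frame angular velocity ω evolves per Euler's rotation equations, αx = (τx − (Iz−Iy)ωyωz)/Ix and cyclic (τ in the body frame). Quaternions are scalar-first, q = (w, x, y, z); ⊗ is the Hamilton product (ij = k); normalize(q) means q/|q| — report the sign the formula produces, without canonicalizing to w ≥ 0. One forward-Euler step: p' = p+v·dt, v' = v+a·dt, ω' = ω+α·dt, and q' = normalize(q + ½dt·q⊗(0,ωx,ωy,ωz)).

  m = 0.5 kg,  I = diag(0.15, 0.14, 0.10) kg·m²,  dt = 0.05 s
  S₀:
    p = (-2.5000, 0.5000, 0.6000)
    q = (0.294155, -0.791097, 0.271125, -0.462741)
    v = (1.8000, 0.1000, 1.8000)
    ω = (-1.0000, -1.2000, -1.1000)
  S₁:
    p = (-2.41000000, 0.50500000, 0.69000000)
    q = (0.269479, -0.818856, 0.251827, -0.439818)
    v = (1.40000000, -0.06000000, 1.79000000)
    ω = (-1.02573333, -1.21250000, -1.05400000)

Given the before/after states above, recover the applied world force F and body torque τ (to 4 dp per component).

F = (-4.0000, -1.6000, -0.1000)
τ = (-0.1300, 0.0200, 0.0800)

rate change Δω = (-0.02573333, -0.01250000, 0.04600000)
I·α + gyro = (-0.1300, 0.0200, 0.0800)
Δv = v₁−v₀ = (-0.40000000, -0.16000000, -0.01000000)
m·(v₁−v₀)/dt = (-4.0000, -1.6000, -0.1000)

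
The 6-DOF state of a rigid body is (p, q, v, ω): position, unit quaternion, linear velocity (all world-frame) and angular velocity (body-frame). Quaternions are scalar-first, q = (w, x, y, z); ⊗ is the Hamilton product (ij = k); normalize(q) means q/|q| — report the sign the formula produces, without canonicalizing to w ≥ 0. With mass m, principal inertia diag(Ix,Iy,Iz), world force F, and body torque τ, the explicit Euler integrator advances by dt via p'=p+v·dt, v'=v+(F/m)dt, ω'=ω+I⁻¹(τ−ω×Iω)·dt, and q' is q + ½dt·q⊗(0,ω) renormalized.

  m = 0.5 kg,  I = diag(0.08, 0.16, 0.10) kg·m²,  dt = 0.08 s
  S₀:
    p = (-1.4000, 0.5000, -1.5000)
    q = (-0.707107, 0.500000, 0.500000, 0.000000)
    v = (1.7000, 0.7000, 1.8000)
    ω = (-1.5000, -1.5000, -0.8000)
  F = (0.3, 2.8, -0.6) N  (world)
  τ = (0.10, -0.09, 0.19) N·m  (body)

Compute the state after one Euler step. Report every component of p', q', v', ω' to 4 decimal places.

p' = (-1.2640, 0.5560, -1.3560)
q' = (-0.6445, 0.5243, 0.5561, 0.0225)
v' = (1.7480, 1.1480, 1.7040)
ω' = (-1.3280, -1.5330, -0.7920)

ω×(Iω) gyroscopic = (-0.0720, -0.0240, 0.1800)
(τ − ω×Iω)/I = (2.1500, -0.4125, 0.1000)
new body rate ω' = (-1.3280, -1.5330, -0.7920)
Hamilton product q⊗(0,ω) = (1.5000000, 0.6606605, 1.4606605, 0.5656856)
q + ½dt·q⊗(0,ω), renormalized = (-0.6445, 0.5243, 0.5561, 0.0225)
p + v·dt = (-1.2640, 0.5560, -1.3560)
v' = v + a·dt = (1.7480, 1.1480, 1.7040)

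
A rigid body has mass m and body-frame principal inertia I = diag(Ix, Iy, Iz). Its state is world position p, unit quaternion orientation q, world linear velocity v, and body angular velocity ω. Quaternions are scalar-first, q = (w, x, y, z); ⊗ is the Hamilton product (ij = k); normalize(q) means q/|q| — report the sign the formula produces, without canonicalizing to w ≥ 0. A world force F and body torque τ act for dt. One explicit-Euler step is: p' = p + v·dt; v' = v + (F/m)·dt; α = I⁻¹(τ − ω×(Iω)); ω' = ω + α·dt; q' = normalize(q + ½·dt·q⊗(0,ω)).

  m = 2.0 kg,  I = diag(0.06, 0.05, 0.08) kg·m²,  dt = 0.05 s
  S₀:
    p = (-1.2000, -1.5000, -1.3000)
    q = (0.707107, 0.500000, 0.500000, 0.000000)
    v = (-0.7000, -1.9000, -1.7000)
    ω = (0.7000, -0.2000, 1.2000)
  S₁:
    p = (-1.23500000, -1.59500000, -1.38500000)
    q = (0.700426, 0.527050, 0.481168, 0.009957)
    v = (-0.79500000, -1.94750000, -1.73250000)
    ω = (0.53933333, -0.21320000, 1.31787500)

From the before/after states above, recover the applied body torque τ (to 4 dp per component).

τ = (-0.2000, -0.0300, 0.1900)

rate change Δω = (-0.16066667, -0.01320000, 0.11787500)
precession coupling = (-0.0072, -0.0168, 0.0014)
I·α + gyro = (-0.2000, -0.0300, 0.1900)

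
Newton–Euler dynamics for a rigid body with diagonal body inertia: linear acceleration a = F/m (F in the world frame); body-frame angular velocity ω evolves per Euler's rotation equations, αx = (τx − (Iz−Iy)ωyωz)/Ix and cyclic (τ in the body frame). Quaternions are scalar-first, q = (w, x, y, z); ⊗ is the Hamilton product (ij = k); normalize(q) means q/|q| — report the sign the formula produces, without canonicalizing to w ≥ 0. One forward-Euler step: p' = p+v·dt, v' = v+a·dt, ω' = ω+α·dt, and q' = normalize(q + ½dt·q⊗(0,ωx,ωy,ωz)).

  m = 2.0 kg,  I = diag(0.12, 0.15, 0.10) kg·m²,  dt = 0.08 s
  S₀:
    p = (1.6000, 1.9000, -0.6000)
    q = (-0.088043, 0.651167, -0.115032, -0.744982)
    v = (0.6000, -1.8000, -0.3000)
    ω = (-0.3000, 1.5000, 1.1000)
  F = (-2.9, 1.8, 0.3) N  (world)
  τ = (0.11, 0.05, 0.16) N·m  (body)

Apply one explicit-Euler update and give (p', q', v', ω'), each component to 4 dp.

p' = (1.6480, 1.7560, -0.6240)
q' = (-0.0404, 0.6899, -0.1396, -0.7092)
v' = (0.4840, -1.7280, -0.2880)
ω' = (-0.1717, 1.5302, 1.2388)

new position p' = (1.6480, 1.7560, -0.6240)
v + (F/m)dt = (0.4840, -1.7280, -0.2880)
ω×(Iω) gyroscopic = (-0.0825, -0.0066, -0.0135)
α = I⁻¹(τ − ω×Iω) = (1.6042, 0.3773, 1.7350)
ω' = ω + α·dt = (-0.1717, 1.5302, 1.2388)
q⊗(0,ω) = (1.1873783, 1.0173507, -0.6248536, 0.8453936)
q + ½dt·q⊗(0,ω), renormalized = (-0.0404, 0.6899, -0.1396, -0.7092)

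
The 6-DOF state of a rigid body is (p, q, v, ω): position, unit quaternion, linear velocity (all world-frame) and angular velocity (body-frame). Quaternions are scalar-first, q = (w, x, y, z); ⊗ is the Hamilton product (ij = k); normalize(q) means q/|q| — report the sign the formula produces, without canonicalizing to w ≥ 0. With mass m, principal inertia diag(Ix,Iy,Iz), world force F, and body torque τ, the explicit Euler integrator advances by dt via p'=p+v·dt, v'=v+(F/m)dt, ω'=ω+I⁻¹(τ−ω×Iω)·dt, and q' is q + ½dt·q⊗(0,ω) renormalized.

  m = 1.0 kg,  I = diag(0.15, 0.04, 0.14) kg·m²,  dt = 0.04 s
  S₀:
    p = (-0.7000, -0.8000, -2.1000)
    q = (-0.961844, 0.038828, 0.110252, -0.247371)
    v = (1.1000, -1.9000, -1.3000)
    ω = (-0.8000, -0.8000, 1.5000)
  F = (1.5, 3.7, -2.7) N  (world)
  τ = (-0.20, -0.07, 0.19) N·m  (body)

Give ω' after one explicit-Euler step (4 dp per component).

ω' = (-0.8213, -0.8580, 1.5744)

(τ − ω×Iω)/I = (-0.5333, -1.4500, 1.8600)
ω' = ω + α·dt = (-0.8213, -0.8580, 1.5744)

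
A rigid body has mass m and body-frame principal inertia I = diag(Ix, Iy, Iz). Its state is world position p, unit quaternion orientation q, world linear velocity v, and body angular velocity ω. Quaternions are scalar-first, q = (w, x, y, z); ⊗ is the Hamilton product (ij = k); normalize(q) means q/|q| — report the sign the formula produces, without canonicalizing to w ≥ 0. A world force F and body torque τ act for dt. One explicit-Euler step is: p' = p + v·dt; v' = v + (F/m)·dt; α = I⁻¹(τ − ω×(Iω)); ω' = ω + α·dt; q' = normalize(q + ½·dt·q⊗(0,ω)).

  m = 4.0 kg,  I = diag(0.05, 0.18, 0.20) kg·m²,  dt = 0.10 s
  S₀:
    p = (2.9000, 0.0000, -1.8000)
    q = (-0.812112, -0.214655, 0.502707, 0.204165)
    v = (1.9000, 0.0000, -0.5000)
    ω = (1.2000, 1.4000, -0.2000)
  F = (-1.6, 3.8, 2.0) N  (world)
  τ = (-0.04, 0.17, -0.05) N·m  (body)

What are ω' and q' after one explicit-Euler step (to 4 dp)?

ω' = (1.1312, 1.4744, -0.3342)
q' = (-0.8288, -0.2815, 0.4540, 0.1664)

angular accel α = (-0.6880, 0.7444, -1.3420)
ω' = ω + α·dt = (1.1312, 1.4744, -0.3342)
q⊗(0,ω) = (-0.4053708, -1.3609068, -0.9348898, -0.7413430)
updated quaternion q' = (-0.8288, -0.2815, 0.4540, 0.1664)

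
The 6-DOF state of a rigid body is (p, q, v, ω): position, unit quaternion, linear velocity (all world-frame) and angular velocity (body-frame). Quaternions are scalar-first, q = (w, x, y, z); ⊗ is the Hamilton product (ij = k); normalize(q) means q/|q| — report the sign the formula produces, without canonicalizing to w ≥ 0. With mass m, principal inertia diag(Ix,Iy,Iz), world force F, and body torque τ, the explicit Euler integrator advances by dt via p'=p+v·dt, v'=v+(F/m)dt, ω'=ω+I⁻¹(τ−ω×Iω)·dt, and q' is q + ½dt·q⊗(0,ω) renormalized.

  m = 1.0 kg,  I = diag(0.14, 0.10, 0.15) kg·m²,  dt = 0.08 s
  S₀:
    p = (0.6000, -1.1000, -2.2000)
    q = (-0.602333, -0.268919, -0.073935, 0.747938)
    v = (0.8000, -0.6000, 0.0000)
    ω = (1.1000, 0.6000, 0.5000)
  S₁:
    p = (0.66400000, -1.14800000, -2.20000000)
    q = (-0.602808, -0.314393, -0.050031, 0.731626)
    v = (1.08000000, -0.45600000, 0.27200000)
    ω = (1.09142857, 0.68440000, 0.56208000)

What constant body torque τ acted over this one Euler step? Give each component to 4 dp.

τ = (0.0000, 0.1000, 0.0900)

rate change Δω = (-0.00857143, 0.08440000, 0.06208000)
applied torque τ = (0.0000, 0.1000, 0.0900)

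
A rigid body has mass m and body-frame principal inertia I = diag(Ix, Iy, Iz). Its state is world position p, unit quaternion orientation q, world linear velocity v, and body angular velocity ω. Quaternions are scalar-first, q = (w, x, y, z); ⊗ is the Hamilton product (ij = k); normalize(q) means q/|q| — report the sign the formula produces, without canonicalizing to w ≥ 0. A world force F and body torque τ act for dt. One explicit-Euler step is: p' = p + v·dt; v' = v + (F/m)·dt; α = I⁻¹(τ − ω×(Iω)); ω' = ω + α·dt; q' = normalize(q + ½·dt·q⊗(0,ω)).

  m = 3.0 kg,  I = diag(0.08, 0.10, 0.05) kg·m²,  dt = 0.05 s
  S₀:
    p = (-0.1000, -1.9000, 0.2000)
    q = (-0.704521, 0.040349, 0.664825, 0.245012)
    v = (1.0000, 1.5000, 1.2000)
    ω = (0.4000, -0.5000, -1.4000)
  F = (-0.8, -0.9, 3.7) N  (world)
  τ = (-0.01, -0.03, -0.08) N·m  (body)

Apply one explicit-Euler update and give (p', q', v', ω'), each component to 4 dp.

p' = (-0.0500, -1.8250, 0.2600)
q' = (-0.6875, 0.0131, 0.6770, 0.2623)
v' = (0.9867, 1.4850, 1.2617)
ω' = (0.4156, -0.5066, -1.4760)

new position p' = (-0.0500, -1.8250, 0.2600)
new velocity v' = (0.9867, 1.4850, 1.2617)
gyro term ω×Iω = (-0.0350, -0.0168, -0.0040)
(τ − ω×Iω)/I = (0.3125, -0.1320, -1.5200)
new body rate ω' = (0.4156, -0.5066, -1.4760)
q⊗(0,ω) = (0.6592897, -1.0900574, 0.5067539, 0.7002249)
q + ½dt·q⊗(0,ω), renormalized = (-0.6875, 0.0131, 0.6770, 0.2623)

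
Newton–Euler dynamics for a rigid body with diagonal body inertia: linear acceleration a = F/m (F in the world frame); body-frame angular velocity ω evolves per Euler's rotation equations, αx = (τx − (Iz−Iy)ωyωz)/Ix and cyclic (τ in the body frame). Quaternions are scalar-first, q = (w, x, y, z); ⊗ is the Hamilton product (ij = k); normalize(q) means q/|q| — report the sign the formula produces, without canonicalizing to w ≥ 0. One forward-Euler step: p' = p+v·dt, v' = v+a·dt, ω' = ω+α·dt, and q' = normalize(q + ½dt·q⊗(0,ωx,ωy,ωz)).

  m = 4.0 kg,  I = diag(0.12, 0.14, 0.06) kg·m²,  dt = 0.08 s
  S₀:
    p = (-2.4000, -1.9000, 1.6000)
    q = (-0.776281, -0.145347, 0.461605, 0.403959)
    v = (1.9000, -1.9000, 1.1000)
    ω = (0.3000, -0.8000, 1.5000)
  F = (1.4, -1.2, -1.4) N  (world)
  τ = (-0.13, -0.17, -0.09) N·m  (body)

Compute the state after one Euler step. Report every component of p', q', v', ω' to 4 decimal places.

gyro term ω×Iω = (0.0960, 0.0270, -0.0048)
angular accel α = (-1.8833, -1.4071, -1.4200)
ω' = ω + α·dt = (0.1493, -0.9126, 1.3864)
Hamilton product q⊗(0,ω) = (-0.1930504, 0.7826904, 0.9602330, -1.1866254)
updated quaternion q' = (-0.7821, -0.1138, 0.4988, 0.3556)
linear accel F/m = (0.3500, -0.3000, -0.3500)
p + v·dt = (-2.2480, -2.0520, 1.6880)
new velocity v' = (1.9280, -1.9240, 1.0720)

p' = (-2.2480, -2.0520, 1.6880)
q' = (-0.7821, -0.1138, 0.4988, 0.3556)
v' = (1.9280, -1.9240, 1.0720)
ω' = (0.1493, -0.9126, 1.3864)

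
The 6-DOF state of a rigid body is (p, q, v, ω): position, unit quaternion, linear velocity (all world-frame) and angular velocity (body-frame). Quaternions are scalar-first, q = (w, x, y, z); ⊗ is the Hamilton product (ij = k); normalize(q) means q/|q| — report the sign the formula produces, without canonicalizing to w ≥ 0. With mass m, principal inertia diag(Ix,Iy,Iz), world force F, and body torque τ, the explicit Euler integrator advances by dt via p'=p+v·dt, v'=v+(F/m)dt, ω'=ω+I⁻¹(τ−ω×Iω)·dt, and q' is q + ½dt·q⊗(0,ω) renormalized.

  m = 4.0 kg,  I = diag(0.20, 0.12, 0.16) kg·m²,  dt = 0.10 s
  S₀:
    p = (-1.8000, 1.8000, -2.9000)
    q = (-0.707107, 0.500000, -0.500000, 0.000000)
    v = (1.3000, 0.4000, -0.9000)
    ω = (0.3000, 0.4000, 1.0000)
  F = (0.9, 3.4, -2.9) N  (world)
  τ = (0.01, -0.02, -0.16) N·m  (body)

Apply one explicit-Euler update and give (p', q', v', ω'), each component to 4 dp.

p' = (-1.6700, 1.8400, -2.9900)
q' = (-0.7035, 0.4637, -0.5383, -0.0178)
v' = (1.3225, 0.4850, -0.9725)
ω' = (0.2970, 0.3733, 0.9060)

p' = p + v·dt = (-1.6700, 1.8400, -2.9900)
new velocity v' = (1.3225, 0.4850, -0.9725)
gyro term ω×Iω = (0.0160, 0.0120, -0.0096)
α = I⁻¹(τ − ω×Iω) = (-0.0300, -0.2667, -0.9400)
ω' = ω + α·dt = (0.2970, 0.3733, 0.9060)
Hamilton product q⊗(0,ω) = (0.0500000, -0.7121321, -0.7828428, -0.3571070)
q' = normalize(q + ½dt·q⊗(0,ω)) = (-0.7035, 0.4637, -0.5383, -0.0178)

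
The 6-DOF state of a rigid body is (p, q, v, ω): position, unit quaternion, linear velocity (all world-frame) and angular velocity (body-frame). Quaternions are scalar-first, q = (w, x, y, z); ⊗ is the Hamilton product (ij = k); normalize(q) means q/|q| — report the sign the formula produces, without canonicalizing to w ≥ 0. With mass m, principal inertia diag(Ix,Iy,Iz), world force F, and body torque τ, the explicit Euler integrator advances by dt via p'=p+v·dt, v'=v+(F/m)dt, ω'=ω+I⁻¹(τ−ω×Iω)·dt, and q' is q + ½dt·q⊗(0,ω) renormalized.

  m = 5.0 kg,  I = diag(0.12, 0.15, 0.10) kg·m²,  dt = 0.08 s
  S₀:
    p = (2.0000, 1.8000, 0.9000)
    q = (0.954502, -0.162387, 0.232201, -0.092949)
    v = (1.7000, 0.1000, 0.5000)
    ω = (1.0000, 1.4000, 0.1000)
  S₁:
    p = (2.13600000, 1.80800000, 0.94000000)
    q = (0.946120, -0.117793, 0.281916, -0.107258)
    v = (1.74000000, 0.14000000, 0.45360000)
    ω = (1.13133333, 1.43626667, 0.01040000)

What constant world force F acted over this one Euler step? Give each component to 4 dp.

F = (2.5000, 2.5000, -2.9000)

Δv = v₁−v₀ = (0.04000000, 0.04000000, -0.04640000)
F = m·Δv/dt = (2.5000, 2.5000, -2.9000)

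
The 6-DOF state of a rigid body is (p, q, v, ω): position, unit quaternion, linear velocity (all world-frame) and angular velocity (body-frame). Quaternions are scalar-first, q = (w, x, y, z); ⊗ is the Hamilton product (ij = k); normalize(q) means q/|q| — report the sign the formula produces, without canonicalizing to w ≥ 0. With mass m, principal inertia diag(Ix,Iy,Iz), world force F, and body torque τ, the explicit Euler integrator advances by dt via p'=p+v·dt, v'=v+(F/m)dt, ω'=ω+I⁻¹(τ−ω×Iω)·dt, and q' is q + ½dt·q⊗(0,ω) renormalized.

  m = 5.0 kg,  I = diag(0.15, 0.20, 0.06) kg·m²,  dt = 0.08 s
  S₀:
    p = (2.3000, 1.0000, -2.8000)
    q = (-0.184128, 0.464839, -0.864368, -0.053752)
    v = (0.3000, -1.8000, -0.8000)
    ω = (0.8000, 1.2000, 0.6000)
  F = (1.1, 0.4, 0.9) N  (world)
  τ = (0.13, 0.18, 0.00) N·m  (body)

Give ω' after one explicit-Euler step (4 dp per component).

ω' = (0.9231, 1.2547, 0.5360)

α = I⁻¹(τ − ω×Iω) = (1.5387, 0.6840, -0.8000)
new body rate ω' = (0.9231, 1.2547, 0.5360)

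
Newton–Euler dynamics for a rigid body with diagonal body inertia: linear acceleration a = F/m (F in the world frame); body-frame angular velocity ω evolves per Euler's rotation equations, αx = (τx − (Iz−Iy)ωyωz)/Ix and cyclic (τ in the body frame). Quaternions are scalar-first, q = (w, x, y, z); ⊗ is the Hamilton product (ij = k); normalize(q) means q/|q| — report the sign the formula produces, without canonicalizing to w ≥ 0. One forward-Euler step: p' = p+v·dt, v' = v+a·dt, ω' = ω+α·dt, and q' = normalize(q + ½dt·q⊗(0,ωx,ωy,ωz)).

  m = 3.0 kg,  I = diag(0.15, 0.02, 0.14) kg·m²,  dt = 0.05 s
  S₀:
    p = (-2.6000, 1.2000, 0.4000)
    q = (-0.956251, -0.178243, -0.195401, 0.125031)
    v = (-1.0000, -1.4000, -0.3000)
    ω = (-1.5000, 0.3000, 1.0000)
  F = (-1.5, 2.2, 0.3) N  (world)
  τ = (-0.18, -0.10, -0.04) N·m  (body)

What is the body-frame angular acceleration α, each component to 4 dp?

α = (-1.4400, -4.2500, -0.7036)

gyro term ω×Iω = (0.0360, -0.0150, 0.0585)
(τ − ω×Iω)/I = (-1.4400, -4.2500, -0.7036)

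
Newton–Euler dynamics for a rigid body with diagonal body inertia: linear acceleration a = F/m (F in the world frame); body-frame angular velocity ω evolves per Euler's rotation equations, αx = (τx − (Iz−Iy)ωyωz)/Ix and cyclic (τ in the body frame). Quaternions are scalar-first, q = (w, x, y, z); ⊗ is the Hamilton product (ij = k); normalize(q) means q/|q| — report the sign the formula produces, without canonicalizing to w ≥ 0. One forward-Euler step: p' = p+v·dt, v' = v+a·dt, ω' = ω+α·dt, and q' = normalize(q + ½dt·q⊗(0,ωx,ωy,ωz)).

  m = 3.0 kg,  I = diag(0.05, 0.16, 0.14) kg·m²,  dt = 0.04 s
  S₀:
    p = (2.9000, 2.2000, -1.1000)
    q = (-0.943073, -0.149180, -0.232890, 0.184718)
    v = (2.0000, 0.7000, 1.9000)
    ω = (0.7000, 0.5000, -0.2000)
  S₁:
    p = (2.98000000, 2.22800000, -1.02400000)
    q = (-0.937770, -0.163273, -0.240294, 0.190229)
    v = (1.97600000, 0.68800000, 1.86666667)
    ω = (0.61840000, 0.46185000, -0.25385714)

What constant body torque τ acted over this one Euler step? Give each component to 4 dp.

Δω = ω₁−ω₀ = (-0.08160000, -0.03815000, -0.05385714)
ω₀×(Iω₀) = (0.0020, 0.0126, 0.0385)
τ = I·(Δω/dt) + ω₀×(Iω₀) = (-0.1000, -0.1400, -0.1500)

τ = (-0.1000, -0.1400, -0.1500)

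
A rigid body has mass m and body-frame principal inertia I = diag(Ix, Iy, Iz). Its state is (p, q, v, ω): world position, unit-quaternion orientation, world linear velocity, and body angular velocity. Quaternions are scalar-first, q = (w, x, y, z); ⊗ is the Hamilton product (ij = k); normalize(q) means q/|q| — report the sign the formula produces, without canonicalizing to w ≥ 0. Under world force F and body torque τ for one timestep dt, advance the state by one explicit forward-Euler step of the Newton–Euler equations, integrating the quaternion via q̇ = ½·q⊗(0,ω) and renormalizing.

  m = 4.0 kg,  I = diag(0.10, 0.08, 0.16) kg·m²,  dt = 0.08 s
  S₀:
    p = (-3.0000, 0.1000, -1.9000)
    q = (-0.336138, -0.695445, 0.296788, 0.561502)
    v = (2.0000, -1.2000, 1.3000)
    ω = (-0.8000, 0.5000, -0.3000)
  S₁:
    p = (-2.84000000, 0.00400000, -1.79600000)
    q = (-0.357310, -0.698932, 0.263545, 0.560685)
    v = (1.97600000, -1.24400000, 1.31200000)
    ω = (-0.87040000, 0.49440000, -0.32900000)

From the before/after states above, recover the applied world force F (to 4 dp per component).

velocity change Δv = (-0.02400000, -0.04400000, 0.01200000)
applied force F = (-1.2000, -2.2000, 0.6000)

F = (-1.2000, -2.2000, 0.6000)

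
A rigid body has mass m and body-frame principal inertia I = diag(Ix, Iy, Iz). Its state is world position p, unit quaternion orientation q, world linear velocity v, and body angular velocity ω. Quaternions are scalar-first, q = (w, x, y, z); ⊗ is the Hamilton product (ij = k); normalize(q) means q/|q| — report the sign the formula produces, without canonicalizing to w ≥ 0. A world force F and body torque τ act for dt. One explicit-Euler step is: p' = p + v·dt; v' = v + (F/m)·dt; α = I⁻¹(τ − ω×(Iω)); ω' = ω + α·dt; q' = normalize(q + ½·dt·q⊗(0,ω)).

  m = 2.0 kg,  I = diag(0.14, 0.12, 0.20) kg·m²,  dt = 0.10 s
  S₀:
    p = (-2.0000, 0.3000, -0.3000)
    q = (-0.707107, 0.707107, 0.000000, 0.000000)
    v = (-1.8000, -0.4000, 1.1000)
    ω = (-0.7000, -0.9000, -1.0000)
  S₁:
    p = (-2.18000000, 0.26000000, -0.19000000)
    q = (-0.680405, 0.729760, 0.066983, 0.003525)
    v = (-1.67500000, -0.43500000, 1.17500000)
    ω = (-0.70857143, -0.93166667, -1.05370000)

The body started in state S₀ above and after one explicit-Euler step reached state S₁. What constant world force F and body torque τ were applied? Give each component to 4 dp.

F = (2.5000, -0.7000, 1.5000)
τ = (0.0600, -0.0800, -0.1200)

Δv = v₁−v₀ = (0.12500000, -0.03500000, 0.07500000)
F = m·Δv/dt = (2.5000, -0.7000, 1.5000)
ω₁ − ω₀ = (-0.00857143, -0.03166667, -0.05370000)
applied torque τ = (0.0600, -0.0800, -0.1200)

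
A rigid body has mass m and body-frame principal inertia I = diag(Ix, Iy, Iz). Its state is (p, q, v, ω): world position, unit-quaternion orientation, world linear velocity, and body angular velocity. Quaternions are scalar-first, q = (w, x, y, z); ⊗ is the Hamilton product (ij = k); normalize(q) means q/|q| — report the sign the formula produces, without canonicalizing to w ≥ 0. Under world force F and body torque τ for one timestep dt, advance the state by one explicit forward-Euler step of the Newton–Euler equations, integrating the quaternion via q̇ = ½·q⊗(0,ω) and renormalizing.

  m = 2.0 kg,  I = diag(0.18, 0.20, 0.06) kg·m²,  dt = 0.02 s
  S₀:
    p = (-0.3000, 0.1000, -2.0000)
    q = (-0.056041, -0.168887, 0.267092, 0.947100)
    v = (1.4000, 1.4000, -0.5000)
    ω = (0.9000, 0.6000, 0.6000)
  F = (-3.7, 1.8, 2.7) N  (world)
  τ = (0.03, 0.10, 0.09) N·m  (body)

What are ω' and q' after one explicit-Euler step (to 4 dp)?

ω' = (0.9089, 0.6035, 0.6264)
q' = (-0.0618, -0.1735, 0.2763, 0.9433)

angular accel α = (0.4467, 0.1760, 1.3200)
ω' = ω + α·dt = (0.9089, 0.6035, 0.6264)
2q̇ = q⊗(0,ω) = (-0.5765169, -0.4584417, 0.9200976, -0.3753396)
updated quaternion q' = (-0.0618, -0.1735, 0.2763, 0.9433)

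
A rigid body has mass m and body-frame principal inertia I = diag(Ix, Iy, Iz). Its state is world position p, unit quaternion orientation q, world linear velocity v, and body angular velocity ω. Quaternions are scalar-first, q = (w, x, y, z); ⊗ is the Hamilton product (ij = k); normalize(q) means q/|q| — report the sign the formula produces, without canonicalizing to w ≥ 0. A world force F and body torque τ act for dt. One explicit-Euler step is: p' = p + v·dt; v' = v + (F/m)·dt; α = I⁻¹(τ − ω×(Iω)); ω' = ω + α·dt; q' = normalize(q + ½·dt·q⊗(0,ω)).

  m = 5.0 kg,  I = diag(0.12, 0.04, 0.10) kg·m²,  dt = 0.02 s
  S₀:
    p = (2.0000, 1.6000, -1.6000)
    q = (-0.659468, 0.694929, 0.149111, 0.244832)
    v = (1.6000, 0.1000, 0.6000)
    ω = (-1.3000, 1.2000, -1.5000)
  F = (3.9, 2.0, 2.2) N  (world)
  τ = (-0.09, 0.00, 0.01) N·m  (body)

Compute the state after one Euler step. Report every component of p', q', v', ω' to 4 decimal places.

linear accel F/m = (0.7800, 0.4000, 0.4400)
p + v·dt = (2.0320, 1.6020, -1.5880)
v + (F/m)dt = (1.6156, 0.1080, 0.6088)
precession coupling ω×(Iω) = (-0.1080, 0.0390, 0.1248)
angular accel α = (0.1500, -0.9750, -1.1480)
ω + α·dt = (-1.2970, 1.1805, -1.5230)
q⊗(0,ω) = (1.0917225, 0.3398435, -0.0672497, 2.0169611)
q' = normalize(q + ½dt·q⊗(0,ω)) = (-0.6484, 0.6981, 0.1484, 0.2649)

p' = (2.0320, 1.6020, -1.5880)
q' = (-0.6484, 0.6981, 0.1484, 0.2649)
v' = (1.6156, 0.1080, 0.6088)
ω' = (-1.2970, 1.1805, -1.5230)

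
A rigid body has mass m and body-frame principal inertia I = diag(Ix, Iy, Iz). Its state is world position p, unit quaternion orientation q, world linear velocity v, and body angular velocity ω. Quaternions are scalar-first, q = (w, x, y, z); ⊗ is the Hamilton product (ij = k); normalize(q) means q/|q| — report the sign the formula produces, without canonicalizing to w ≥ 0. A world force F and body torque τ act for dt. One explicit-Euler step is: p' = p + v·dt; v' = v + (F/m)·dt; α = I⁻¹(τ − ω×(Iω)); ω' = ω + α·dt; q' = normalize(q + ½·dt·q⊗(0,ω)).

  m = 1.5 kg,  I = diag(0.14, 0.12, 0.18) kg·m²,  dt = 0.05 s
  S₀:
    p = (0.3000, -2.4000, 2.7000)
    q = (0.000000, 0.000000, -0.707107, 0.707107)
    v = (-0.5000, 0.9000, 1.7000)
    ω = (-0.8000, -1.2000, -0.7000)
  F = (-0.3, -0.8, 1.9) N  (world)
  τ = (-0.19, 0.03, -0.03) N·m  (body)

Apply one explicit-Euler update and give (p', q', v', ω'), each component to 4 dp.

p + v·dt = (0.2750, -2.3550, 2.7850)
v + (F/m)dt = (-0.5100, 0.8733, 1.7633)
ω×(Iω) gyroscopic = (0.0504, -0.0224, -0.0192)
angular accel α = (-1.7171, 0.4367, -0.0600)
ω' = ω + α·dt = (-0.8859, -1.1782, -0.7030)
2q̇ = q⊗(0,ω) = (-0.3535535, 1.3435033, -0.5656856, -0.5656856)
q + ½dt·q⊗(0,ω), renormalized = (-0.0088, 0.0336, -0.7207, 0.6924)

p' = (0.2750, -2.3550, 2.7850)
q' = (-0.0088, 0.0336, -0.7207, 0.6924)
v' = (-0.5100, 0.8733, 1.7633)
ω' = (-0.8859, -1.1782, -0.7030)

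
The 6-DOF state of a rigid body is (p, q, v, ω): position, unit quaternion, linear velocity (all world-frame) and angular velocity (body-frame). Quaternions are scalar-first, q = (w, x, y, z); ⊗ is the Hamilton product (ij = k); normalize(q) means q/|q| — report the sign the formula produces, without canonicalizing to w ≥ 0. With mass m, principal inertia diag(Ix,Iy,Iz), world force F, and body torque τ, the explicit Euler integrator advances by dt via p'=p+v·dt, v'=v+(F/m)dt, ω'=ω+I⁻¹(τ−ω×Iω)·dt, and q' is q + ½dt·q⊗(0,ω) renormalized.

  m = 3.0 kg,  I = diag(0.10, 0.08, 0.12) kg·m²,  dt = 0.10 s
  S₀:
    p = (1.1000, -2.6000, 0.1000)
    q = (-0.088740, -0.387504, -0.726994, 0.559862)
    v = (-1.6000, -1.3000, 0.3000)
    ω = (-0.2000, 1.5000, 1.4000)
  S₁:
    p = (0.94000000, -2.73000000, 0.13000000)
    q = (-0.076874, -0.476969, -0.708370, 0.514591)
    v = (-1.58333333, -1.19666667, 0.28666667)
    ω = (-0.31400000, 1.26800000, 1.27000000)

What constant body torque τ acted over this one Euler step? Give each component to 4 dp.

ω₁ − ω₀ = (-0.11400000, -0.23200000, -0.13000000)
gyro term ω₀×Iω₀ = (0.0840, 0.0056, 0.0060)
τ = I·(Δω/dt) + ω₀×(Iω₀) = (-0.0300, -0.1800, -0.1500)

τ = (-0.0300, -0.1800, -0.1500)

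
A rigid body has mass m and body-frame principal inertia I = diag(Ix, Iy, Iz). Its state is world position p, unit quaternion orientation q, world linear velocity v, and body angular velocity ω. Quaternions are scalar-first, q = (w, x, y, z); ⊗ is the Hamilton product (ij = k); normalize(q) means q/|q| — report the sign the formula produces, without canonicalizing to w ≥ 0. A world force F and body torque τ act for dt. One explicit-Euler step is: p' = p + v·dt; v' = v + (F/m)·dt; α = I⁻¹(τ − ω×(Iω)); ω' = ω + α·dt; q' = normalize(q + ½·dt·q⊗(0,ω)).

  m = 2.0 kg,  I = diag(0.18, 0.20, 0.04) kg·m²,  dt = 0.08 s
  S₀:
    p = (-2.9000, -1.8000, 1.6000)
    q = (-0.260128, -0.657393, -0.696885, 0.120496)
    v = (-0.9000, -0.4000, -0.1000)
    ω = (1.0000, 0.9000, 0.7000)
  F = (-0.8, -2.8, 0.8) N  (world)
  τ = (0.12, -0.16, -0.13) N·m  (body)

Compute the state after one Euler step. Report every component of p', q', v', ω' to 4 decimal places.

p' = (-2.9720, -1.8320, 1.5920)
q' = (-0.2117, -0.6904, -0.6818, 0.1172)
v' = (-0.9320, -0.5120, -0.0680)
ω' = (1.0981, 0.7968, 0.4040)

precession coupling ω×(Iω) = (-0.1008, 0.0980, 0.0180)
(τ − ω×Iω)/I = (1.2267, -1.2900, -3.7000)
ω + α·dt = (1.0981, 0.7968, 0.4040)
Hamilton product q⊗(0,ω) = (1.2002423, -0.8563939, 0.3465559, -0.0768583)
q' = normalize(q + ½dt·q⊗(0,ω)) = (-0.2117, -0.6904, -0.6818, 0.1172)
linear accel F/m = (-0.4000, -1.4000, 0.4000)
p + v·dt = (-2.9720, -1.8320, 1.5920)
new velocity v' = (-0.9320, -0.5120, -0.0680)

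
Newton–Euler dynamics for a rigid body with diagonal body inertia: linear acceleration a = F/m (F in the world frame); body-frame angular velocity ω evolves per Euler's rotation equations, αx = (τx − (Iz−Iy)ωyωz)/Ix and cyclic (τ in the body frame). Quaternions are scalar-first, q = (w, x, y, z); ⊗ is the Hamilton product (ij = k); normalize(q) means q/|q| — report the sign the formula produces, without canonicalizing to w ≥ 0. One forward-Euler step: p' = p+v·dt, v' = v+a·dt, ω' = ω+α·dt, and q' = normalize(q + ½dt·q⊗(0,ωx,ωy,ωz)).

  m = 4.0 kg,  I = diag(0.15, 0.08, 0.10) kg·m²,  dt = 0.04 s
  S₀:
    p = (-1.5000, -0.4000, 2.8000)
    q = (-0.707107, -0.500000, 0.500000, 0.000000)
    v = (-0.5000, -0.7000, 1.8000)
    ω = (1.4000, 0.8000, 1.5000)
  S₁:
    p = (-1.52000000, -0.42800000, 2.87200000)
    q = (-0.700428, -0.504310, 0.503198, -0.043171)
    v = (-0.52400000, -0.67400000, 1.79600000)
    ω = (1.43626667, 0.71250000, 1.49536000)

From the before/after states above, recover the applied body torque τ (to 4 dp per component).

τ = (0.1600, -0.0700, -0.0900)

Δω = ω₁−ω₀ = (0.03626667, -0.08750000, -0.00464000)
I·α + gyro = (0.1600, -0.0700, -0.0900)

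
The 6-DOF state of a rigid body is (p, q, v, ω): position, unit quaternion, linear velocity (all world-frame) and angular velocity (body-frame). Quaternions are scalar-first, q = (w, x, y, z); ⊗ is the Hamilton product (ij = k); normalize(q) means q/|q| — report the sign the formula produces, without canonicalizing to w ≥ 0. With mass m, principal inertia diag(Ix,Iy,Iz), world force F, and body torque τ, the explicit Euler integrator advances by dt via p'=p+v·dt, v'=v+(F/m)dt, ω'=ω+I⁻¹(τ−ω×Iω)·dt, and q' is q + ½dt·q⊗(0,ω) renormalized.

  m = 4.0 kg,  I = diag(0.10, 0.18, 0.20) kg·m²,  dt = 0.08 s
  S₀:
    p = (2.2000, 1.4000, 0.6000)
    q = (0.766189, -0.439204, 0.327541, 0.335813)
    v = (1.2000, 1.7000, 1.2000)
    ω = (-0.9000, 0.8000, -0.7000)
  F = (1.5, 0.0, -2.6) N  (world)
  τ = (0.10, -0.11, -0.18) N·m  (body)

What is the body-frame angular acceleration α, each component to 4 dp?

α = (1.1120, -0.2611, -0.6120)

gyro term ω×Iω = (-0.0112, -0.0630, -0.0576)
angular accel α = (1.1120, -0.2611, -0.6120)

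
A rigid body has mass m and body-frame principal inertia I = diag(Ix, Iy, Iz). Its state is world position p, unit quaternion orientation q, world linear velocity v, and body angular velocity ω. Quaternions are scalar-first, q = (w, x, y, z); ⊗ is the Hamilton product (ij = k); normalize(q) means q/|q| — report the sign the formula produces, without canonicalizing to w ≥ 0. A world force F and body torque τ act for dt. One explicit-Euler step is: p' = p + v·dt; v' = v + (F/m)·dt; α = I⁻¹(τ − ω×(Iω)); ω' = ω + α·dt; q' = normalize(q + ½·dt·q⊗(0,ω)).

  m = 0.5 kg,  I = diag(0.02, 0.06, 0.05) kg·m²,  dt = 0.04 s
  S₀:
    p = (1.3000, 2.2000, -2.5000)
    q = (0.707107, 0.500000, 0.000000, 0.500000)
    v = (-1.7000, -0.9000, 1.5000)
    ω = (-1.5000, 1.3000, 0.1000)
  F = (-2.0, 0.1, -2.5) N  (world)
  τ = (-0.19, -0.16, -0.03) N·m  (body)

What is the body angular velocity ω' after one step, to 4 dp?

gyro term ω×Iω = (-0.0013, 0.0045, -0.0780)
angular accel α = (-9.4350, -2.7417, 0.9600)
ω' = ω + α·dt = (-1.8774, 1.1903, 0.1384)

ω' = (-1.8774, 1.1903, 0.1384)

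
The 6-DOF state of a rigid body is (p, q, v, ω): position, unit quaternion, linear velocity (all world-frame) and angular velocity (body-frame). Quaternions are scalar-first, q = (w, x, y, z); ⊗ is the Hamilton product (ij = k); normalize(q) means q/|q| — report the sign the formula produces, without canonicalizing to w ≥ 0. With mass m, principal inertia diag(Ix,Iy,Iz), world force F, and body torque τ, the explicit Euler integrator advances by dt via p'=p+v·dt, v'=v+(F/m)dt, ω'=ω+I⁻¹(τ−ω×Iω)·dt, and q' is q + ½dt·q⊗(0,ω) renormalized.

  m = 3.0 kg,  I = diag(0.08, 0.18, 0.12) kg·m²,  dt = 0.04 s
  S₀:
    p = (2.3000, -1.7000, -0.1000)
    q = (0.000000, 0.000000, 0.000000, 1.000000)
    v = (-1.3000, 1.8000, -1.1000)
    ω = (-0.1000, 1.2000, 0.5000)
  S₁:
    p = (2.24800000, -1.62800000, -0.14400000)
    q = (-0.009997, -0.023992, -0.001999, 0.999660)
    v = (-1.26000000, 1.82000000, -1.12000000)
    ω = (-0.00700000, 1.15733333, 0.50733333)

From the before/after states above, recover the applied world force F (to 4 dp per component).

velocity change Δv = (0.04000000, 0.02000000, -0.02000000)
F = m·Δv/dt = (3.0000, 1.5000, -1.5000)

F = (3.0000, 1.5000, -1.5000)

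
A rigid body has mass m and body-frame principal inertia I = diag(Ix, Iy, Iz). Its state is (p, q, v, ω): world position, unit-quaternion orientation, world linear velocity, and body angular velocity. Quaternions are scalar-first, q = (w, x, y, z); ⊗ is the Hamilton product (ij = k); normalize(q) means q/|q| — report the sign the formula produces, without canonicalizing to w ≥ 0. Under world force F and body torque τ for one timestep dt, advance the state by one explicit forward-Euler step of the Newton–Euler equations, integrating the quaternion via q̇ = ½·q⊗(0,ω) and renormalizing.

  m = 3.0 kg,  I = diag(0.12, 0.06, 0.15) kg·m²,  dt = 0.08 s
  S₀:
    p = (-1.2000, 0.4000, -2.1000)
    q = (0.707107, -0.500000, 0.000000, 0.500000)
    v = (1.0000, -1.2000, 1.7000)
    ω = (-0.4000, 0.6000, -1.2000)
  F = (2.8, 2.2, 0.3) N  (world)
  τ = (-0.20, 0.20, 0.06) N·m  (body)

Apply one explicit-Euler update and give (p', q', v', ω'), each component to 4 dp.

p' = (-1.1200, 0.3040, -1.9640)
q' = (0.7220, -0.5225, -0.0150, 0.4533)
v' = (1.0747, -1.1413, 1.7080)
ω' = (-0.4901, 0.8859, -1.1757)

angular accel α = (-1.1267, 3.5733, 0.3040)
new body rate ω' = (-0.4901, 0.8859, -1.1757)
2q̇ = q⊗(0,ω) = (0.4000000, -0.5828428, -0.3757358, -1.1485284)
q + ½dt·q⊗(0,ω), renormalized = (0.7220, -0.5225, -0.0150, 0.4533)
new position p' = (-1.1200, 0.3040, -1.9640)
v' = v + a·dt = (1.0747, -1.1413, 1.7080)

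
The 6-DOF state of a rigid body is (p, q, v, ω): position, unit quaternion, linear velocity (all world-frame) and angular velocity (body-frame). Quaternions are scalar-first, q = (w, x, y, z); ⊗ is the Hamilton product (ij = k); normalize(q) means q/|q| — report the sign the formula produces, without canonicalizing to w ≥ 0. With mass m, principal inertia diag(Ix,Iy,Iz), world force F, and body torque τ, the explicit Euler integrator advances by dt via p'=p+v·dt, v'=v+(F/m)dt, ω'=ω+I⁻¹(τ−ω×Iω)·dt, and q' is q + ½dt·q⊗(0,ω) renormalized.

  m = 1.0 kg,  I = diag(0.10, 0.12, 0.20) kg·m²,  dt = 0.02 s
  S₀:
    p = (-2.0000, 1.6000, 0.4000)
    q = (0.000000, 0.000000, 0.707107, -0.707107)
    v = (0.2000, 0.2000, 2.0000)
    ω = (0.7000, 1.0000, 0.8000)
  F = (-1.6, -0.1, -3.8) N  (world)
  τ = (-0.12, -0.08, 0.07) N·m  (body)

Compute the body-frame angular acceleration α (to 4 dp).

α = (-1.8400, -0.2000, 0.2800)

precession coupling ω×(Iω) = (0.0640, -0.0560, 0.0140)
α = I⁻¹(τ − ω×Iω) = (-1.8400, -0.2000, 0.2800)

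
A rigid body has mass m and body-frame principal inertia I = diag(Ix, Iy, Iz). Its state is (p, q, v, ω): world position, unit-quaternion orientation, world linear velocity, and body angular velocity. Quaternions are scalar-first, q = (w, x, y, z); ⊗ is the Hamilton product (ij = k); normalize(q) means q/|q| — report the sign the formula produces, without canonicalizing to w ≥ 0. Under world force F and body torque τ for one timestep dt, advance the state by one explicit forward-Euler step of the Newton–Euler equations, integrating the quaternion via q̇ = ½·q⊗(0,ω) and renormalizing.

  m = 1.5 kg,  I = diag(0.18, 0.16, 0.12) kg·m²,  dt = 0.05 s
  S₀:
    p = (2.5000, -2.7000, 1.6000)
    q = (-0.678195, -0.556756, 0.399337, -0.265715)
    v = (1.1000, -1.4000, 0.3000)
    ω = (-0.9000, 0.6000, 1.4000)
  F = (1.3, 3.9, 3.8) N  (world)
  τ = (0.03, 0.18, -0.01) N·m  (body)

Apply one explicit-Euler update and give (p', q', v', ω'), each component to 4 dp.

p' = (2.5550, -2.7700, 1.6150)
q' = (-0.6867, -0.5230, 0.4142, -0.2885)
v' = (1.1433, -1.2700, 0.4267)
ω' = (-0.8823, 0.6799, 1.3913)

p + v·dt = (2.5550, -2.7700, 1.6150)
v' = v + a·dt = (1.1433, -1.2700, 0.4267)
(τ − ω×Iω)/I = (0.3533, 1.5975, -0.1733)
new body rate ω' = (-0.8823, 0.6799, 1.3913)
Hamilton product q⊗(0,ω) = (-0.3686816, 1.3288763, 0.6116849, -0.9241233)
q + ½dt·q⊗(0,ω), renormalized = (-0.6867, -0.5230, 0.4142, -0.2885)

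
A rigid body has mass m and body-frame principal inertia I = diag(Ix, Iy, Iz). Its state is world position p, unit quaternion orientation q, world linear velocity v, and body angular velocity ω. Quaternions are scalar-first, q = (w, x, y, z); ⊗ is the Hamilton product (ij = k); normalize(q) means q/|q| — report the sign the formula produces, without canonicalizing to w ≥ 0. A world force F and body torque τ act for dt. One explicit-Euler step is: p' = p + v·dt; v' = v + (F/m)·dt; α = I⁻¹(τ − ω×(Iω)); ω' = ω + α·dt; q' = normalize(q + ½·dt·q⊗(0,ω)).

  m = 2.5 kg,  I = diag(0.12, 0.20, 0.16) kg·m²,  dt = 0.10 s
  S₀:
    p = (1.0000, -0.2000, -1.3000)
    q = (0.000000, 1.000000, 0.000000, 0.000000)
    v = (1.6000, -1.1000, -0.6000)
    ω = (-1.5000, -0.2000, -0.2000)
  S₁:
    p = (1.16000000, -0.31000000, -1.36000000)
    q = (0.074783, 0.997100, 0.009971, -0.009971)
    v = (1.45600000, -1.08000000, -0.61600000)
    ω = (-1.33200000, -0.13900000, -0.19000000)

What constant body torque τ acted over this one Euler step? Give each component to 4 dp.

rate change Δω = (0.16800000, 0.06100000, 0.01000000)
gyro term ω₀×Iω₀ = (-0.0016, -0.0120, 0.0240)
I·α + gyro = (0.2000, 0.1100, 0.0400)

τ = (0.2000, 0.1100, 0.0400)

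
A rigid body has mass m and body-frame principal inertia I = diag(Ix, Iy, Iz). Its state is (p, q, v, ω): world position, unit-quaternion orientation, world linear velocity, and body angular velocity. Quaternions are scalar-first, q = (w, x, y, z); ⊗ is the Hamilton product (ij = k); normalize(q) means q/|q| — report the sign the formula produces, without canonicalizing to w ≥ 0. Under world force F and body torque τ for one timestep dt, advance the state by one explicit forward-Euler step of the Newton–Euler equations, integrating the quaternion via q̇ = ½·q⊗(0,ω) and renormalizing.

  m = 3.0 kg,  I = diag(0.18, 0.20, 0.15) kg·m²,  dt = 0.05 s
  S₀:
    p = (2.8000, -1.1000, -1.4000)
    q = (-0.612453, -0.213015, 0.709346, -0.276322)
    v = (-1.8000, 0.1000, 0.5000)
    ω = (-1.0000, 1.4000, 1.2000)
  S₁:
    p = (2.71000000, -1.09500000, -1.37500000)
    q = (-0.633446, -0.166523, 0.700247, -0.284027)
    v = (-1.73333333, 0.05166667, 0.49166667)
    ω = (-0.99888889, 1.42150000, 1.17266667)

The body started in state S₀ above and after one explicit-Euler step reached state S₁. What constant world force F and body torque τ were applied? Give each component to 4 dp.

F = (4.0000, -2.9000, -0.5000)
τ = (-0.0800, 0.0500, -0.1100)

Δω = ω₁−ω₀ = (0.00111111, 0.02150000, -0.02733333)
I·α + gyro = (-0.0800, 0.0500, -0.1100)
v₁ − v₀ = (0.06666667, -0.04833333, -0.00833333)
m·(v₁−v₀)/dt = (4.0000, -2.9000, -0.5000)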